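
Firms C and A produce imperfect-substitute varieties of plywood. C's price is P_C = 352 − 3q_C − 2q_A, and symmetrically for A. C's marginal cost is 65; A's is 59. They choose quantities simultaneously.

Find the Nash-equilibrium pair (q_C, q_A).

35.5, 37

Firm C's profit: π = q_C(352 − 3q_C − 2q_A) − 65q_C.
∂π/∂q_C = 287 − 6q_C − 2q_A = 0 ⇒ q_C = 287/6 − (1/3)q_A.
Similarly q_A = 293/6 − (1/3)q_C.
Solving the two reaction functions simultaneously: (1 − (−1/3)(−1/3))q_C = 287/6 − (1/3)·(293/6), so (8/9)q_C = 284/9 and q_C = 35.5.
Then q_A = 293/6 − (1/3)·35.5 = 37.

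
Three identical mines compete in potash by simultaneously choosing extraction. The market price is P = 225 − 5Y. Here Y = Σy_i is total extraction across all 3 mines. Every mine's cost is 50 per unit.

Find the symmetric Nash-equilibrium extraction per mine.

8.75

A representative mine's profit is π_i = y_i(225 − 5Y) − 50y_i, with Y = y_i + Σ_{j≠i} y_j.
First-order condition: 175 − 10y_i − 5Σ_{j≠i} y_j = 0.
Imposing symmetry (y_j = y for all j) turns Σ_{j≠i} y_j into 2y, so 175 = 20y and y = 8.75.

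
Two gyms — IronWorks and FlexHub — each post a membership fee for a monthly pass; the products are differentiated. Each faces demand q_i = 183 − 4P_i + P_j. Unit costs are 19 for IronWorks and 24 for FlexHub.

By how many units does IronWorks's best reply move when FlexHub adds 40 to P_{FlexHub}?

5

IronWorks's profit: π = (P_{IronWorks} − 19)(183 − 4P_{IronWorks} + P_{FlexHub}).
∂π/∂P_{IronWorks} = 259 − 8P_{IronWorks} + P_{FlexHub} = 0 ⇒ P_{IronWorks} = 32.375 + 0.125P_{FlexHub}.
The reaction-function slope is 0.125, so a 40-unit rise in P_{FlexHub} moves P_{IronWorks} by 0.125 × 40 = 5. IronWorks's best response rises — the actions are strategic complements.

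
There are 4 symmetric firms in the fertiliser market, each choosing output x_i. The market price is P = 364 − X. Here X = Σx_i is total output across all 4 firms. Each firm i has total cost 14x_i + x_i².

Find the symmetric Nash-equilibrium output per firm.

A representative firm's profit is π_i = x_i(364 − X) − 14x_i − x_i², with X = x_i + Σ_{j≠i} x_j.
First-order condition: 350 − 4x_i − Σ_{j≠i} x_j = 0.
Imposing symmetry (x_j = x for all j) turns Σ_{j≠i} x_j into 3x, so 350 = 7x and x = 50.

50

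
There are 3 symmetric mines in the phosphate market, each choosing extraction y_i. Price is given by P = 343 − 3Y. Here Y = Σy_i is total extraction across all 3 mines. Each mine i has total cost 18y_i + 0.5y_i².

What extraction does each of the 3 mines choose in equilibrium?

25

A representative mine's profit is π_i = y_i(343 − 3Y) − 18y_i − 0.5y_i², with Y = y_i + Σ_{j≠i} y_j.
First-order condition: 325 − 7y_i − 3Σ_{j≠i} y_j = 0.
In a symmetric equilibrium every mine chooses the same y, so Σ_{j≠i} y_j = 2y. The condition becomes 325 − 13y = 0, giving y = 325/13 = 25.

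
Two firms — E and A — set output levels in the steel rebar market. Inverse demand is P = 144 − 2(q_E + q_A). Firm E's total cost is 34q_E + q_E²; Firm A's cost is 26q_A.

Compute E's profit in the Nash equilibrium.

312.12

Firm E's profit: π = q_E(144 − 2(q_E + q_A)) − 34q_E − q_E².
∂π/∂q_E = 110 − 6q_E − 2q_A = 0, so q_E = 55/3 − (1/3)q_A.
For A: ∂π/∂q_A = 118 − 4q_A − 2q_E = 0 ⇒ q_A = 29.5 − 0.5q_E.
Substituting the second reaction function into the first: q_E = 55/3 − (1/3)(29.5 − 0.5q_E), which gives (5/6)q_E = 8.5 ⇒ q_E = 10.2.
Then q_A = 29.5 − 0.5·10.2 = 24.4.
Price P = 144 − 2·34.6 = 74.8.
E's profit: (74.8 − 34)·10.2 − (10.2)² = 312.12.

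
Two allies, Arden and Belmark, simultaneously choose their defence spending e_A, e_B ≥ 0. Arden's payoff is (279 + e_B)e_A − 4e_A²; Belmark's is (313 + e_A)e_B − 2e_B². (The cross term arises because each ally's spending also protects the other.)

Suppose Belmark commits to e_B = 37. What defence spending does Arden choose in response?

Expanding Arden's payoff: 279e_A + e_Be_A − 4e_A².
∂π/∂e_A = 279 + e_B − 8e_A = 0, so e_A = 34.875 + 0.125e_B.
At e_B = 37: e_A = 34.875 + 0.125·37 = 39.5.

39.5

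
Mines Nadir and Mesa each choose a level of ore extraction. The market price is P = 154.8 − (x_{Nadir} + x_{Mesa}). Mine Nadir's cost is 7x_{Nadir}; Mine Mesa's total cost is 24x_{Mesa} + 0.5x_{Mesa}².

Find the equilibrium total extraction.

85.28

Mine Nadir's profit: π = x_{Nadir}(154.8 − (x_{Nadir} + x_{Mesa})) − 7x_{Nadir}.
∂π/∂x_{Nadir} = 147.8 − 2x_{Nadir} − x_{Mesa} = 0, so x_{Nadir} = 73.9 − 0.5x_{Mesa}.
For Mesa: ∂π/∂x_{Mesa} = 130.8 − 3x_{Mesa} − x_{Nadir} = 0 ⇒ x_{Mesa} = 43.6 − (1/3)x_{Nadir}.
Solving the two reaction functions simultaneously: (1 − (−0.5)(−1/3))x_{Nadir} = 73.9 − 0.5·43.6, so (5/6)x_{Nadir} = 52.1 and x_{Nadir} = 62.52.
Then x_{Mesa} = 43.6 − (1/3)·62.52 = 22.76.
Total extraction: 62.52 + 22.76 = 85.28.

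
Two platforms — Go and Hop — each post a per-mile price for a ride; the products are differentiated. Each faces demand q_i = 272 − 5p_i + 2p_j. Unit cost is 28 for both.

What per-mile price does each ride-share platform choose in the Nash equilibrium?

Go's profit: π = (p_{Go} − 28)(272 − 5p_{Go} + 2p_{Hop}).
∂π/∂p_{Go} = 412 − 10p_{Go} + 2p_{Hop} = 0 ⇒ p_{Go} = 41.2 + 0.2p_{Hop}.
By symmetry p_{Hop} = p_{Go}; substituting into the reaction function, 0.8p_{Go} = 41.2 and p_{Go} = 51.5.

51.5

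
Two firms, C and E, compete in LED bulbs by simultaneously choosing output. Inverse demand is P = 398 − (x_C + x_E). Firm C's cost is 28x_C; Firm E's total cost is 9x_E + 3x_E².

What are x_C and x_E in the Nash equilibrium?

Firm C's profit: π = x_C(398 − (x_C + x_E)) − 28x_C.
∂π/∂x_C = 370 − 2x_C − x_E = 0, so x_C = 185 − 0.5x_E.
For E: ∂π/∂x_E = 389 − 8x_E − x_C = 0 ⇒ x_E = 48.625 − 0.125x_C.
Solving the two reaction functions simultaneously: (1 − (−0.5)(−0.125))x_C = 185 − 0.5·48.625, so 0.9375x_C = 160.6875 and x_C = 171.4.
Then x_E = 48.625 − 0.125·171.4 = 27.2.

171.4, 27.2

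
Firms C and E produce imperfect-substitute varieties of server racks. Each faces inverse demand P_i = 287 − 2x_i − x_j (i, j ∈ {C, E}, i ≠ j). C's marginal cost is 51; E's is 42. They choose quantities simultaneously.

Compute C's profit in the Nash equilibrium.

Firm C's profit: π = x_C(287 − 2x_C − x_E) − 51x_C.
∂π/∂x_C = 236 − 4x_C − x_E = 0 ⇒ x_C = 59 − 0.25x_E.
Similarly x_E = 61.25 − 0.25x_C.
Substituting the second reaction function into the first: x_C = 59 − 0.25(61.25 − 0.25x_C), which gives 0.9375x_C = 43.6875 ⇒ x_C = 46.6.
Then x_E = 61.25 − 0.25·46.6 = 49.6.
P_C = 287 − 2·46.6 − 49.6 = 144.2.
Profit = (144.2 − 51)·46.6 = 4343.12.

4343.12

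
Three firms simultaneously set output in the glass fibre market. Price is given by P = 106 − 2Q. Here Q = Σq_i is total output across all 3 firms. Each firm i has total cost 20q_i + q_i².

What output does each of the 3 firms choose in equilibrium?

8.6

A representative firm's profit is π_i = q_i(106 − 2Q) − 20q_i − q_i², with Q = q_i + Σ_{j≠i} q_j.
First-order condition: 86 − 6q_i − 2Σ_{j≠i} q_j = 0.
Imposing symmetry (q_j = q for all j) turns Σ_{j≠i} q_j into 2q, so 86 = 10q and q = 8.6.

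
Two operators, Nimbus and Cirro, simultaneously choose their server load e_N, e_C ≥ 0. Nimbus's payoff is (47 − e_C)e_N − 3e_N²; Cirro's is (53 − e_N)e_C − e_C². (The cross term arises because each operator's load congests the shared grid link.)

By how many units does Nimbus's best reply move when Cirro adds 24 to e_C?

-4

Expanding Nimbus's payoff: 47e_N − e_Ce_N − 3e_N².
∂π/∂e_N = 47 − e_C − 6e_N = 0, so e_N = 47/6 − (1/6)e_C.
The reaction-function slope is −1/6, so a 24-unit rise in e_C moves e_N by −1/6 × 24 = −4. Nimbus's best response falls — the actions are strategic substitutes.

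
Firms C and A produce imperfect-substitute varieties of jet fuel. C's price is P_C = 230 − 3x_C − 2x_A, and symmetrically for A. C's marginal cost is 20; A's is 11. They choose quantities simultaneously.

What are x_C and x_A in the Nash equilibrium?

25.6875, 27.9375

Firm C's profit: π = x_C(230 − 3x_C − 2x_A) − 20x_C.
∂π/∂x_C = 210 − 6x_C − 2x_A = 0 ⇒ x_C = 35 − (1/3)x_A.
Similarly x_A = 36.5 − (1/3)x_C.
Plugging x_A into C's best response: x_C = 35 − (1/3)(36.5 − (1/3)x_C) ⇒ (8/9)x_C = 137/6, so x_C = 25.6875.
Then x_A = 36.5 − (1/3)·25.6875 = 27.9375.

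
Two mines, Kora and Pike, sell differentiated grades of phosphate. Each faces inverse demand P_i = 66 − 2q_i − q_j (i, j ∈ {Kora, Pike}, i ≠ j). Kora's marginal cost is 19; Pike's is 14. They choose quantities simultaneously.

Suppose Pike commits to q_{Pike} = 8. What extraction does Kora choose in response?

9.75

Mine Kora's profit: π = q_{Kora}(66 − 2q_{Kora} − q_{Pike}) − 19q_{Kora}.
∂π/∂q_{Kora} = 47 − 4q_{Kora} − q_{Pike} = 0 ⇒ q_{Kora} = 11.75 − 0.25q_{Pike}.
At q_{Pike} = 8: q_{Kora} = 11.75 − 0.25·8 = 9.75.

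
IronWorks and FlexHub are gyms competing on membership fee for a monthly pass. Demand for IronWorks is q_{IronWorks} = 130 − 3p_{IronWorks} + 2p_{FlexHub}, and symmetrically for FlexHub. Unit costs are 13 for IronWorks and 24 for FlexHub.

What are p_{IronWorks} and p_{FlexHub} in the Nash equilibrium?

IronWorks's profit: π = (p_{IronWorks} − 13)(130 − 3p_{IronWorks} + 2p_{FlexHub}).
∂π/∂p_{IronWorks} = 169 − 6p_{IronWorks} + 2p_{FlexHub} = 0 ⇒ p_{IronWorks} = 169/6 + (1/3)p_{FlexHub}.
Similarly p_{FlexHub} = 101/3 + (1/3)p_{IronWorks}.
Plugging p_{FlexHub} into IronWorks's best response: p_{IronWorks} = 169/6 + (1/3)(101/3 + (1/3)p_{IronWorks}) ⇒ (8/9)p_{IronWorks} = 709/18, so p_{IronWorks} = 44.3125.
Then p_{FlexHub} = 101/3 + (1/3)·44.3125 = 48.4375.

44.3125, 48.4375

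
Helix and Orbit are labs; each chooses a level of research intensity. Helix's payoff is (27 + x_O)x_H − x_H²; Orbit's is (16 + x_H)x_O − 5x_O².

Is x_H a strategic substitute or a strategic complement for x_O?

strategic complements

Expanding Helix's payoff: 27x_H + x_Ox_H − x_H².
∂π/∂x_H = 27 + x_O − 2x_H = 0, so x_H = 13.5 + 0.5x_O.
The best-response slope dx_H/dx_O = 0.5 > 0: the reaction function is upward-sloping, so the choices are strategic complements.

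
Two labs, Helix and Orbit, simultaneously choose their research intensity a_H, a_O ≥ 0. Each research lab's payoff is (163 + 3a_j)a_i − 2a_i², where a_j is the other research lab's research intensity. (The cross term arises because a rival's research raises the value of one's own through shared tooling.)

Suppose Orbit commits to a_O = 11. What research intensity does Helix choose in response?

49

Helix's payoff is (163 + 3a_O)a_H − 2a_H².
∂π/∂a_H = 163 + 3a_O − 4a_H = 0, so a_H = 40.75 + 0.75a_O.
At a_O = 11: a_H = 40.75 + 0.75·11 = 49.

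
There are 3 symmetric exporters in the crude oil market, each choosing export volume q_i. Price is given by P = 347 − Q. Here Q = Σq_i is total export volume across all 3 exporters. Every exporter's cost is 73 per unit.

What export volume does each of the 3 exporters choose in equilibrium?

68.5

A representative exporter's profit is π_i = q_i(347 − Q) − 73q_i, with Q = q_i + Σ_{j≠i} q_j.
First-order condition: 274 − 2q_i − Σ_{j≠i} q_j = 0.
Imposing symmetry (q_j = q for all j) turns Σ_{j≠i} q_j into 2q, so 274 = 4q and q = 68.5.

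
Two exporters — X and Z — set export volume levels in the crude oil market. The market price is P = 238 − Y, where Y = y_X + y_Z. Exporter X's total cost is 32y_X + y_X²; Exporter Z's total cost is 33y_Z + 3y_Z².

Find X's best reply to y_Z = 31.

Exporter X's profit: π = y_X(238 − (y_X + y_Z)) − 32y_X − y_X².
∂π/∂y_X = 206 − 4y_X − y_Z = 0, so y_X = 51.5 − 0.25y_Z.
At y_Z = 31: y_X = 51.5 − 0.25·31 = 43.75.

43.75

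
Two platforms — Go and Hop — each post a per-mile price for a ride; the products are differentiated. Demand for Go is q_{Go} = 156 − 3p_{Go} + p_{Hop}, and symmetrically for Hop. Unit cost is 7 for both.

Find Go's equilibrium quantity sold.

85.2

Go's profit: π = (p_{Go} − 7)(156 − 3p_{Go} + p_{Hop}).
∂π/∂p_{Go} = 177 − 6p_{Go} + p_{Hop} = 0 ⇒ p_{Go} = 29.5 + (1/6)p_{Hop}.
The game is symmetric, so in equilibrium p_{Hop} = p_{Go}: the reaction function gives (5/6)p_{Go} = 29.5, hence p_{Go} = 35.4.
q_{Go} = 156 − 3·35.4 + 35.4 = 85.2.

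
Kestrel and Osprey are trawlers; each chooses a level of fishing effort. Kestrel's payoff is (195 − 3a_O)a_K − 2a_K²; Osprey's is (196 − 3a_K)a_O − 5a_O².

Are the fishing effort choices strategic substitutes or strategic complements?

Expanding Kestrel's payoff: 195a_K − 3a_Oa_K − 2a_K².
∂π/∂a_K = 195 − 3a_O − 4a_K = 0, so a_K = 48.75 − 0.75a_O.
The best-response slope da_K/da_O = −0.75 < 0: the reaction function is downward-sloping, so the choices are strategic substitutes.

strategic substitutes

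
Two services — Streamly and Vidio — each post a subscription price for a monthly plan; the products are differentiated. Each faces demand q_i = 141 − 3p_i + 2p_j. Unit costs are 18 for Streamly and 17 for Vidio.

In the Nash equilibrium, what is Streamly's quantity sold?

Streamly's profit: π = (p_{Streamly} − 18)(141 − 3p_{Streamly} + 2p_{Vidio}).
∂π/∂p_{Streamly} = 195 − 6p_{Streamly} + 2p_{Vidio} = 0 ⇒ p_{Streamly} = 32.5 + (1/3)p_{Vidio}.
Similarly p_{Vidio} = 32 + (1/3)p_{Streamly}.
Plugging p_{Vidio} into Streamly's best response: p_{Streamly} = 32.5 + (1/3)(32 + (1/3)p_{Streamly}) ⇒ (8/9)p_{Streamly} = 259/6, so p_{Streamly} = 48.5625.
Then p_{Vidio} = 32 + (1/3)·48.5625 = 48.1875.
q_{Streamly} = 141 − 3·48.5625 + 2·48.1875 = 91.6875.

91.6875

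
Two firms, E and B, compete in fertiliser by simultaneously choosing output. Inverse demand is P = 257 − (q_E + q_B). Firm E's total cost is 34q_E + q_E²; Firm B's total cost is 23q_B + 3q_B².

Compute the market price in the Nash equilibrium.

184

Firm E's profit: π = q_E(257 − (q_E + q_B)) − 34q_E − q_E².
∂π/∂q_E = 223 − 4q_E − q_B = 0, so q_E = 55.75 − 0.25q_B.
For B: ∂π/∂q_B = 234 − 8q_B − q_E = 0 ⇒ q_B = 29.25 − 0.125q_E.
Substituting the second reaction function into the first: q_E = 55.75 − 0.25(29.25 − 0.125q_E), which gives (31/32)q_E = 48.4375 ⇒ q_E = 50.
Then q_B = 29.25 − 0.125·50 = 23.
Equilibrium price: P = 257 − 73 = 184.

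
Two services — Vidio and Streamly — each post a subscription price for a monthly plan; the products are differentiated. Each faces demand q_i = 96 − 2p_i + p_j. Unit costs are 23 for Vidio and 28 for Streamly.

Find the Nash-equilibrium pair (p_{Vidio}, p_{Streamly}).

48, 50

Vidio's profit: π = (p_{Vidio} − 23)(96 − 2p_{Vidio} + p_{Streamly}).
∂π/∂p_{Vidio} = 142 − 4p_{Vidio} + p_{Streamly} = 0 ⇒ p_{Vidio} = 35.5 + 0.25p_{Streamly}.
Similarly p_{Streamly} = 38 + 0.25p_{Vidio}.
Solving the two reaction functions simultaneously: (1 − (0.25)(0.25))p_{Vidio} = 35.5 + 0.25·38, so 0.9375p_{Vidio} = 45 and p_{Vidio} = 48.
Then p_{Streamly} = 38 + 0.25·48 = 50.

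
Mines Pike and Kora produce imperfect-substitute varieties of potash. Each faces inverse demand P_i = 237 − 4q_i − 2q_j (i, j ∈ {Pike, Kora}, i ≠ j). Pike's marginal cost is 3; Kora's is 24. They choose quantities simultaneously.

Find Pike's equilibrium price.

99.4

Mine Pike's profit: π = q_{Pike}(237 − 4q_{Pike} − 2q_{Kora}) − 3q_{Pike}.
∂π/∂q_{Pike} = 234 − 8q_{Pike} − 2q_{Kora} = 0 ⇒ q_{Pike} = 29.25 − 0.25q_{Kora}.
Similarly q_{Kora} = 26.625 − 0.25q_{Pike}.
Substituting the second reaction function into the first: q_{Pike} = 29.25 − 0.25(26.625 − 0.25q_{Pike}), which gives 0.9375q_{Pike} = 723/32 ⇒ q_{Pike} = 24.1.
Then q_{Kora} = 26.625 − 0.25·24.1 = 20.6.
P_{Pike} = 237 − 4·24.1 − 2·20.6 = 99.4.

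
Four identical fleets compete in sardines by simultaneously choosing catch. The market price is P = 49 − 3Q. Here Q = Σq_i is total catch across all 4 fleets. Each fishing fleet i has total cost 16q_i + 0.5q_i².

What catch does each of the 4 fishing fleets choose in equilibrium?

A representative fishing fleet's profit is π_i = q_i(49 − 3Q) − 16q_i − 0.5q_i², with Q = q_i + Σ_{j≠i} q_j.
First-order condition: 33 − 7q_i − 3Σ_{j≠i} q_j = 0.
With identical fishing fleets, set every q_j = q: then 33 − 7q − 9q = 0, i.e. q = 33/16 = 2.0625.

2.0625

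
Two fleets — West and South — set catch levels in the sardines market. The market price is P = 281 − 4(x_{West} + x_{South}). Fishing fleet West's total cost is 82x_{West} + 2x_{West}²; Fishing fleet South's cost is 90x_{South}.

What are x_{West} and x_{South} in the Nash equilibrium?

Fishing fleet West's profit: π = x_{West}(281 − 4(x_{West} + x_{South})) − 82x_{West} − 2x_{West}².
∂π/∂x_{West} = 199 − 12x_{West} − 4x_{South} = 0, so x_{West} = 199/12 − (1/3)x_{South}.
For South: ∂π/∂x_{South} = 191 − 8x_{South} − 4x_{West} = 0 ⇒ x_{South} = 23.875 − 0.5x_{West}.
Plugging x_{South} into West's best response: x_{West} = 199/12 − (1/3)(23.875 − 0.5x_{West}) ⇒ (5/6)x_{West} = 8.625, so x_{West} = 10.35.
Then x_{South} = 23.875 − 0.5·10.35 = 18.7.

10.35, 18.7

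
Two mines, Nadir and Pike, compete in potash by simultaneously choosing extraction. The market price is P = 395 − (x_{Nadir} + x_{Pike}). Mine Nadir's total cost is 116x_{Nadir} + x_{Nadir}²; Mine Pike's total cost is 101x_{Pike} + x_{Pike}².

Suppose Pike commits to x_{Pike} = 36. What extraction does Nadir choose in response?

Mine Nadir's profit: π = x_{Nadir}(395 − (x_{Nadir} + x_{Pike})) − 116x_{Nadir} − x_{Nadir}².
∂π/∂x_{Nadir} = 279 − 4x_{Nadir} − x_{Pike} = 0, so x_{Nadir} = 69.75 − 0.25x_{Pike}.
At x_{Pike} = 36: x_{Nadir} = 69.75 − 0.25·36 = 60.75.

60.75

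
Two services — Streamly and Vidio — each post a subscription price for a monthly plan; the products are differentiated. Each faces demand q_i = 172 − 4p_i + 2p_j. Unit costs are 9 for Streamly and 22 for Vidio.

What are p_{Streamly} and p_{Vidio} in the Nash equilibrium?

Streamly's profit: π = (p_{Streamly} − 9)(172 − 4p_{Streamly} + 2p_{Vidio}).
∂π/∂p_{Streamly} = 208 − 8p_{Streamly} + 2p_{Vidio} = 0 ⇒ p_{Streamly} = 26 + 0.25p_{Vidio}.
Similarly p_{Vidio} = 32.5 + 0.25p_{Streamly}.
Solving the two reaction functions simultaneously: (1 − (0.25)(0.25))p_{Streamly} = 26 + 0.25·32.5, so 0.9375p_{Streamly} = 34.125 and p_{Streamly} = 36.4.
Then p_{Vidio} = 32.5 + 0.25·36.4 = 41.6.

36.4, 41.6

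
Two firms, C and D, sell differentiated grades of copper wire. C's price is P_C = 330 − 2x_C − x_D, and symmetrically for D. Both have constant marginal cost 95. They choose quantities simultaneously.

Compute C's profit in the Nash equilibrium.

4418

Firm C's profit: π = x_C(330 − 2x_C − x_D) − 95x_C.
∂π/∂x_C = 235 − 4x_C − x_D = 0 ⇒ x_C = 58.75 − 0.25x_D.
The game is symmetric, so in equilibrium x_D = x_C: the reaction function gives 1.25x_C = 58.75, hence x_C = 47.
P_C = 330 − 2·47 − 47 = 189.
Profit = (189 − 95)·47 = 4418.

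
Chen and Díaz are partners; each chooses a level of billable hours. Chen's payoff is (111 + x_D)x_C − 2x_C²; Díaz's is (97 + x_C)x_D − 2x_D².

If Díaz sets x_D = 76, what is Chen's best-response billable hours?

46.75

Expanding Chen's payoff: 111x_C + x_Dx_C − 2x_C².
∂π/∂x_C = 111 + x_D − 4x_C = 0, so x_C = 27.75 + 0.25x_D.
At x_D = 76: x_C = 27.75 + 0.25·76 = 46.75.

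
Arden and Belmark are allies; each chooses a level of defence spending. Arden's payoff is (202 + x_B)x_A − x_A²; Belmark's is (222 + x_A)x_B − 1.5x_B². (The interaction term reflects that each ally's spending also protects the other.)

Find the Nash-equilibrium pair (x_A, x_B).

165.6, 129.2

Expanding Arden's payoff: 202x_A + x_Bx_A − x_A².
∂π/∂x_A = 202 + x_B − 2x_A = 0, so x_A = 101 + 0.5x_B.
Likewise for Belmark: x_B = 74 + (1/3)x_A.
Plugging x_B into Arden's best response: x_A = 101 + 0.5(74 + (1/3)x_A) ⇒ (5/6)x_A = 138, so x_A = 165.6.
Then x_B = 74 + (1/3)·165.6 = 129.2.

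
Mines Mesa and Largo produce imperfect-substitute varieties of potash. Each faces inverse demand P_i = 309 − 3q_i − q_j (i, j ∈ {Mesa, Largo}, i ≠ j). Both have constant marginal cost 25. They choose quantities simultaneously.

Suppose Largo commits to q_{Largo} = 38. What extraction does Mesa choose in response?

Mine Mesa's profit: π = q_{Mesa}(309 − 3q_{Mesa} − q_{Largo}) − 25q_{Mesa}.
∂π/∂q_{Mesa} = 284 − 6q_{Mesa} − q_{Largo} = 0 ⇒ q_{Mesa} = 142/3 − (1/6)q_{Largo}.
At q_{Largo} = 38: q_{Mesa} = 142/3 − (1/6)·38 = 41.

41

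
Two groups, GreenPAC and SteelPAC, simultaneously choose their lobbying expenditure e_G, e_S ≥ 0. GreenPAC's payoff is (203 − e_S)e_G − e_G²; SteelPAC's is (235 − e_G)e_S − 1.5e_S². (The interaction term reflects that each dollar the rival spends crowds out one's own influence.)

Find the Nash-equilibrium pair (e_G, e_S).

74.8, 53.4

Expanding GreenPAC's payoff: 203e_G − e_Se_G − e_G².
∂π/∂e_G = 203 − e_S − 2e_G = 0, so e_G = 101.5 − 0.5e_S.
Likewise for SteelPAC: e_S = 235/3 − (1/3)e_G.
Solving the two reaction functions simultaneously: (1 − (−0.5)(−1/3))e_G = 101.5 − 0.5·(235/3), so (5/6)e_G = 187/3 and e_G = 74.8.
Then e_S = 235/3 − (1/3)·74.8 = 53.4.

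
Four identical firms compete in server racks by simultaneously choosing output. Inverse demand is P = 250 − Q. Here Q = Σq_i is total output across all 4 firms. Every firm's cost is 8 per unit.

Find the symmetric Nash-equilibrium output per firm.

48.4

A representative firm's profit is π_i = q_i(250 − Q) − 8q_i, with Q = q_i + Σ_{j≠i} q_j.
First-order condition: 242 − 2q_i − Σ_{j≠i} q_j = 0.
In a symmetric equilibrium every firm chooses the same q, so Σ_{j≠i} q_j = 3q. The condition becomes 242 − 5q = 0, giving q = 242/5 = 48.4.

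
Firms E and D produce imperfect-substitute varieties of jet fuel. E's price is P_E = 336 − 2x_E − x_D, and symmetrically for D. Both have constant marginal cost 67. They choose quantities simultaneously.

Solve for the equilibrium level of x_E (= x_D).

53.8

Firm E's profit: π = x_E(336 − 2x_E − x_D) − 67x_E.
∂π/∂x_E = 269 − 4x_E − x_D = 0 ⇒ x_E = 67.25 − 0.25x_D.
By symmetry x_D = x_E; substituting into the reaction function, 1.25x_E = 67.25 and x_E = 53.8.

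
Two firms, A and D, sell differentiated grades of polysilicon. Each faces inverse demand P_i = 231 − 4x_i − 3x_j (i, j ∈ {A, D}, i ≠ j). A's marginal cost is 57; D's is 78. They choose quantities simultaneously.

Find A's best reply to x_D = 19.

Firm A's profit: π = x_A(231 − 4x_A − 3x_D) − 57x_A.
∂π/∂x_A = 174 − 8x_A − 3x_D = 0 ⇒ x_A = 21.75 − 0.375x_D.
At x_D = 19: x_A = 21.75 − 0.375·19 = 14.625.

14.625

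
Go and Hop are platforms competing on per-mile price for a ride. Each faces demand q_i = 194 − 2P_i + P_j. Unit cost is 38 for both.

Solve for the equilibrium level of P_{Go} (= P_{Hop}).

Go's profit: π = (P_{Go} − 38)(194 − 2P_{Go} + P_{Hop}).
∂π/∂P_{Go} = 270 − 4P_{Go} + P_{Hop} = 0 ⇒ P_{Go} = 67.5 + 0.25P_{Hop}.
By symmetry P_{Hop} = P_{Go}; substituting into the reaction function, 0.75P_{Go} = 67.5 and P_{Go} = 90.

90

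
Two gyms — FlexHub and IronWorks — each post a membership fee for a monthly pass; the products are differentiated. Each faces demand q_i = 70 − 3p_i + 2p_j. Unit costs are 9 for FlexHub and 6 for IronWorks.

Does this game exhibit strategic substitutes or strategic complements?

strategic complements

FlexHub's profit: π = (p_{FlexHub} − 9)(70 − 3p_{FlexHub} + 2p_{IronWorks}).
∂π/∂p_{FlexHub} = 97 − 6p_{FlexHub} + 2p_{IronWorks} = 0 ⇒ p_{FlexHub} = 97/6 + (1/3)p_{IronWorks}.
The best-response slope dp_{FlexHub}/dp_{IronWorks} = 1/3 > 0: the reaction function is upward-sloping, so the choices are strategic complements.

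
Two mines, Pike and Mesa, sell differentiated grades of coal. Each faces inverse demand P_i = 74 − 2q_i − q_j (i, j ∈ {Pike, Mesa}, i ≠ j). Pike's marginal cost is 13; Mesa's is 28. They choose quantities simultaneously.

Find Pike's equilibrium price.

39.4

Mine Pike's profit: π = q_{Pike}(74 − 2q_{Pike} − q_{Mesa}) − 13q_{Pike}.
∂π/∂q_{Pike} = 61 − 4q_{Pike} − q_{Mesa} = 0 ⇒ q_{Pike} = 15.25 − 0.25q_{Mesa}.
Similarly q_{Mesa} = 11.5 − 0.25q_{Pike}.
Solving the two reaction functions simultaneously: (1 − (−0.25)(−0.25))q_{Pike} = 15.25 − 0.25·11.5, so 0.9375q_{Pike} = 12.375 and q_{Pike} = 13.2.
Then q_{Mesa} = 11.5 − 0.25·13.2 = 8.2.
P_{Pike} = 74 − 2·13.2 − 8.2 = 39.4.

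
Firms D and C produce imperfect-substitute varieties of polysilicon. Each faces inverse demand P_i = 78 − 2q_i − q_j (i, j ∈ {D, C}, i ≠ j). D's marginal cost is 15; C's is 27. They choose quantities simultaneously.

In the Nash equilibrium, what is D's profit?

359.12

Firm D's profit: π = q_D(78 − 2q_D − q_C) − 15q_D.
∂π/∂q_D = 63 − 4q_D − q_C = 0 ⇒ q_D = 15.75 − 0.25q_C.
Similarly q_C = 12.75 − 0.25q_D.
Substituting the second reaction function into the first: q_D = 15.75 − 0.25(12.75 − 0.25q_D), which gives 0.9375q_D = 12.5625 ⇒ q_D = 13.4.
Then q_C = 12.75 − 0.25·13.4 = 9.4.
P_D = 78 − 2·13.4 − 9.4 = 41.8.
Profit = (41.8 − 15)·13.4 = 359.12.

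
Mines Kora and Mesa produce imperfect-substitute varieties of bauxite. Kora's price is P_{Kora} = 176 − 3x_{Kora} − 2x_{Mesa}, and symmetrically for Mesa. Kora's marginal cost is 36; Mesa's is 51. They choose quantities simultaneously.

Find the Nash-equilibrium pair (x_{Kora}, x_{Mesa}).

Mine Kora's profit: π = x_{Kora}(176 − 3x_{Kora} − 2x_{Mesa}) − 36x_{Kora}.
∂π/∂x_{Kora} = 140 − 6x_{Kora} − 2x_{Mesa} = 0 ⇒ x_{Kora} = 70/3 − (1/3)x_{Mesa}.
Similarly x_{Mesa} = 125/6 − (1/3)x_{Kora}.
Substituting the second reaction function into the first: x_{Kora} = 70/3 − (1/3)(125/6 − (1/3)x_{Kora}), which gives (8/9)x_{Kora} = 295/18 ⇒ x_{Kora} = 18.4375.
Then x_{Mesa} = 125/6 − (1/3)·18.4375 = 14.6875.

18.4375, 14.6875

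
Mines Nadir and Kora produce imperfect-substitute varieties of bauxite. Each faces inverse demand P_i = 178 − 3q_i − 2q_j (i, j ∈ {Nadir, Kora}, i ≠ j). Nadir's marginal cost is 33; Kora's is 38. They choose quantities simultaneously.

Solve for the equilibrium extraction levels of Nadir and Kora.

Mine Nadir's profit: π = q_{Nadir}(178 − 3q_{Nadir} − 2q_{Kora}) − 33q_{Nadir}.
∂π/∂q_{Nadir} = 145 − 6q_{Nadir} − 2q_{Kora} = 0 ⇒ q_{Nadir} = 145/6 − (1/3)q_{Kora}.
Similarly q_{Kora} = 70/3 − (1/3)q_{Nadir}.
Plugging q_{Kora} into Nadir's best response: q_{Nadir} = 145/6 − (1/3)(70/3 − (1/3)q_{Nadir}) ⇒ (8/9)q_{Nadir} = 295/18, so q_{Nadir} = 18.4375.
Then q_{Kora} = 70/3 − (1/3)·18.4375 = 17.1875.

18.4375, 17.1875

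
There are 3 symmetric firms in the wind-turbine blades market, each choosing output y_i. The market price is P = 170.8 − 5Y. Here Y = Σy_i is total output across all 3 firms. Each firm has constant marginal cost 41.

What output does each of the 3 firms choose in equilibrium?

A representative firm's profit is π_i = y_i(170.8 − 5Y) − 41y_i, with Y = y_i + Σ_{j≠i} y_j.
First-order condition: 129.8 − 10y_i − 5Σ_{j≠i} y_j = 0.
In a symmetric equilibrium every firm chooses the same y, so Σ_{j≠i} y_j = 2y. The condition becomes 129.8 − 20y = 0, giving y = 129.8/20 = 6.49.

6.49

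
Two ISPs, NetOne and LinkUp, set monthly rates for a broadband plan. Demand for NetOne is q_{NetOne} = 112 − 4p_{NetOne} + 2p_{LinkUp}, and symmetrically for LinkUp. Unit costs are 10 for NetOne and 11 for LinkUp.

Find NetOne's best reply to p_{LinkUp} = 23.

24.75

NetOne's profit: π = (p_{NetOne} − 10)(112 − 4p_{NetOne} + 2p_{LinkUp}).
∂π/∂p_{NetOne} = 152 − 8p_{NetOne} + 2p_{LinkUp} = 0 ⇒ p_{NetOne} = 19 + 0.25p_{LinkUp}.
At p_{LinkUp} = 23: p_{NetOne} = 19 + 0.25·23 = 24.75.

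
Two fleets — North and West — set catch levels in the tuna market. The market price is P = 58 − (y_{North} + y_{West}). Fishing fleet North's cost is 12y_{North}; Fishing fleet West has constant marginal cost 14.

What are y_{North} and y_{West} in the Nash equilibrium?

16, 14

Fishing fleet North's profit: π = y_{North}(58 − (y_{North} + y_{West})) − 12y_{North}.
∂π/∂y_{North} = 46 − 2y_{North} − y_{West} = 0, so y_{North} = 23 − 0.5y_{West}.
By the same steps for West: y_{West} = 22 − 0.5y_{North}.
Substituting the second reaction function into the first: y_{North} = 23 − 0.5(22 − 0.5y_{North}), which gives 0.75y_{North} = 12 ⇒ y_{North} = 16.
Then y_{West} = 22 − 0.5·16 = 14.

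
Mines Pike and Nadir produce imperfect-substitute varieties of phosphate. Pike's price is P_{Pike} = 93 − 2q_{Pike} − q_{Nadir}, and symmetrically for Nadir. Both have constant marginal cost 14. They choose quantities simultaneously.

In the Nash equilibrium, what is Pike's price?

45.6

Mine Pike's profit: π = q_{Pike}(93 − 2q_{Pike} − q_{Nadir}) − 14q_{Pike}.
∂π/∂q_{Pike} = 79 − 4q_{Pike} − q_{Nadir} = 0 ⇒ q_{Pike} = 19.75 − 0.25q_{Nadir}.
The game is symmetric, so in equilibrium q_{Nadir} = q_{Pike}: the reaction function gives 1.25q_{Pike} = 19.75, hence q_{Pike} = 15.8.
P_{Pike} = 93 − 2·15.8 − 15.8 = 45.6.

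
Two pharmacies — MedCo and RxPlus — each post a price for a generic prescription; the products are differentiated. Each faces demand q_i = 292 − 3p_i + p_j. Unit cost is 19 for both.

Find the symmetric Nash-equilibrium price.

69.8

MedCo's profit: π = (p_{MedCo} − 19)(292 − 3p_{MedCo} + p_{RxPlus}).
∂π/∂p_{MedCo} = 349 − 6p_{MedCo} + p_{RxPlus} = 0 ⇒ p_{MedCo} = 349/6 + (1/6)p_{RxPlus}.
Setting p_{MedCo} = p_{RxPlus} in the reaction function: p_{MedCo} = 349/6 + (1/6)p_{MedCo}, so p_{MedCo} = (349/6) / (5/6) = 69.8.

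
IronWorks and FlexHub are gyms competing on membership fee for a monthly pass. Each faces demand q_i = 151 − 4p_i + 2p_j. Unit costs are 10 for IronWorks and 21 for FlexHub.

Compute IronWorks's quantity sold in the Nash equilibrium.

93.2

IronWorks's profit: π = (p_{IronWorks} − 10)(151 − 4p_{IronWorks} + 2p_{FlexHub}).
∂π/∂p_{IronWorks} = 191 − 8p_{IronWorks} + 2p_{FlexHub} = 0 ⇒ p_{IronWorks} = 23.875 + 0.25p_{FlexHub}.
Similarly p_{FlexHub} = 29.375 + 0.25p_{IronWorks}.
Plugging p_{FlexHub} into IronWorks's best response: p_{IronWorks} = 23.875 + 0.25(29.375 + 0.25p_{IronWorks}) ⇒ 0.9375p_{IronWorks} = 999/32, so p_{IronWorks} = 33.3.
Then p_{FlexHub} = 29.375 + 0.25·33.3 = 37.7.
q_{IronWorks} = 151 − 4·33.3 + 2·37.7 = 93.2.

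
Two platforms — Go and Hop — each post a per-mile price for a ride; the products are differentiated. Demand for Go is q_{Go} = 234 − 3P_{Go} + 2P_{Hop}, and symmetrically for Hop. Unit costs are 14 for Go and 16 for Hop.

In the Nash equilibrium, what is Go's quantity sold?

166.125

Go's profit: π = (P_{Go} − 14)(234 − 3P_{Go} + 2P_{Hop}).
∂π/∂P_{Go} = 276 − 6P_{Go} + 2P_{Hop} = 0 ⇒ P_{Go} = 46 + (1/3)P_{Hop}.
Similarly P_{Hop} = 47 + (1/3)P_{Go}.
Plugging P_{Hop} into Go's best response: P_{Go} = 46 + (1/3)(47 + (1/3)P_{Go}) ⇒ (8/9)P_{Go} = 185/3, so P_{Go} = 69.375.
Then P_{Hop} = 47 + (1/3)·69.375 = 70.125.
q_{Go} = 234 − 3·69.375 + 2·70.125 = 166.125.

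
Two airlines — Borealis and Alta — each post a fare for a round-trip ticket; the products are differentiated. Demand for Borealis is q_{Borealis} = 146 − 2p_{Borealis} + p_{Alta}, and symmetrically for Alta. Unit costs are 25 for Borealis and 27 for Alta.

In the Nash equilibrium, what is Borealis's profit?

3296.72

Borealis's profit: π = (p_{Borealis} − 25)(146 − 2p_{Borealis} + p_{Alta}).
∂π/∂p_{Borealis} = 196 − 4p_{Borealis} + p_{Alta} = 0 ⇒ p_{Borealis} = 49 + 0.25p_{Alta}.
Similarly p_{Alta} = 50 + 0.25p_{Borealis}.
Plugging p_{Alta} into Borealis's best response: p_{Borealis} = 49 + 0.25(50 + 0.25p_{Borealis}) ⇒ 0.9375p_{Borealis} = 61.5, so p_{Borealis} = 65.6.
Then p_{Alta} = 50 + 0.25·65.6 = 66.4.
q_{Borealis} = 146 − 2·65.6 + 66.4 = 81.2.
Profit = (65.6 − 25)·81.2 = 3296.72.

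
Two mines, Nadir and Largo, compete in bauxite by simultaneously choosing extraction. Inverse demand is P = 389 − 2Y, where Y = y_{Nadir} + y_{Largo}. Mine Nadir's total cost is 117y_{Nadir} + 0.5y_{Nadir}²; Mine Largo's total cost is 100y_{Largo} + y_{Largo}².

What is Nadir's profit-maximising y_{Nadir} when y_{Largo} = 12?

Mine Nadir's profit: π = y_{Nadir}(389 − 2(y_{Nadir} + y_{Largo})) − 117y_{Nadir} − 0.5y_{Nadir}².
∂π/∂y_{Nadir} = 272 − 5y_{Nadir} − 2y_{Largo} = 0, so y_{Nadir} = 54.4 − 0.4y_{Largo}.
At y_{Largo} = 12: y_{Nadir} = 54.4 − 0.4·12 = 49.6.

49.6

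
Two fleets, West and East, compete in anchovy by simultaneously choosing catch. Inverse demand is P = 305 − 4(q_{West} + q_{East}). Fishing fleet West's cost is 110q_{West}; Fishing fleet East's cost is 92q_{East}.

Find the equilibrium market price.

Fishing fleet West's profit: π = q_{West}(305 − 4(q_{West} + q_{East})) − 110q_{West}.
∂π/∂q_{West} = 195 − 8q_{West} − 4q_{East} = 0, so q_{West} = 24.375 − 0.5q_{East}.
By the same steps for East: q_{East} = 26.625 − 0.5q_{West}.
Substituting the second reaction function into the first: q_{West} = 24.375 − 0.5(26.625 − 0.5q_{West}), which gives 0.75q_{West} = 11.0625 ⇒ q_{West} = 14.75.
Then q_{East} = 26.625 − 0.5·14.75 = 19.25.
Equilibrium price: P = 305 − 4·34 = 169.

169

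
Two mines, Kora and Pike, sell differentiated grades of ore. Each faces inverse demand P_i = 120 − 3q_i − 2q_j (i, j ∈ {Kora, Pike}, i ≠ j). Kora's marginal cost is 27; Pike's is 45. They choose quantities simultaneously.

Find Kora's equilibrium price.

65.25

Mine Kora's profit: π = q_{Kora}(120 − 3q_{Kora} − 2q_{Pike}) − 27q_{Kora}.
∂π/∂q_{Kora} = 93 − 6q_{Kora} − 2q_{Pike} = 0 ⇒ q_{Kora} = 15.5 − (1/3)q_{Pike}.
Similarly q_{Pike} = 12.5 − (1/3)q_{Kora}.
Plugging q_{Pike} into Kora's best response: q_{Kora} = 15.5 − (1/3)(12.5 − (1/3)q_{Kora}) ⇒ (8/9)q_{Kora} = 34/3, so q_{Kora} = 12.75.
Then q_{Pike} = 12.5 − (1/3)·12.75 = 8.25.
P_{Kora} = 120 − 3·12.75 − 2·8.25 = 65.25.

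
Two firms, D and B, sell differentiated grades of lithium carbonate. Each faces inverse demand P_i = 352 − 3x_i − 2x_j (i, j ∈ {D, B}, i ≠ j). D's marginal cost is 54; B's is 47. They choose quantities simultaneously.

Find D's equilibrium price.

Firm D's profit: π = x_D(352 − 3x_D − 2x_B) − 54x_D.
∂π/∂x_D = 298 − 6x_D − 2x_B = 0 ⇒ x_D = 149/3 − (1/3)x_B.
Similarly x_B = 305/6 − (1/3)x_D.
Substituting the second reaction function into the first: x_D = 149/3 − (1/3)(305/6 − (1/3)x_D), which gives (8/9)x_D = 589/18 ⇒ x_D = 36.8125.
Then x_B = 305/6 − (1/3)·36.8125 = 38.5625.
P_D = 352 − 3·36.8125 − 2·38.5625 = 164.4375.

164.4375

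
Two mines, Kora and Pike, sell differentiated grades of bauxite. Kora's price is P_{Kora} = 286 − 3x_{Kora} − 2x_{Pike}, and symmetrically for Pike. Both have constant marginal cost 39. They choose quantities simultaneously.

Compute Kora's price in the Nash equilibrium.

Mine Kora's profit: π = x_{Kora}(286 − 3x_{Kora} − 2x_{Pike}) − 39x_{Kora}.
∂π/∂x_{Kora} = 247 − 6x_{Kora} − 2x_{Pike} = 0 ⇒ x_{Kora} = 247/6 − (1/3)x_{Pike}.
By symmetry x_{Pike} = x_{Kora}; substituting into the reaction function, (4/3)x_{Kora} = 247/6 and x_{Kora} = 30.875.
P_{Kora} = 286 − 3·30.875 − 2·30.875 = 131.625.

131.625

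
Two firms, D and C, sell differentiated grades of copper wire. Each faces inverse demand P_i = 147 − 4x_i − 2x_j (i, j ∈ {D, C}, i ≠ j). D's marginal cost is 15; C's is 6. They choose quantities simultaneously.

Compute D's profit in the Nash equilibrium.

Firm D's profit: π = x_D(147 − 4x_D − 2x_C) − 15x_D.
∂π/∂x_D = 132 − 8x_D − 2x_C = 0 ⇒ x_D = 16.5 − 0.25x_C.
Similarly x_C = 17.625 − 0.25x_D.
Substituting the second reaction function into the first: x_D = 16.5 − 0.25(17.625 − 0.25x_D), which gives 0.9375x_D = 387/32 ⇒ x_D = 12.9.
Then x_C = 17.625 − 0.25·12.9 = 14.4.
P_D = 147 − 4·12.9 − 2·14.4 = 66.6.
Profit = (66.6 − 15)·12.9 = 665.64.

665.64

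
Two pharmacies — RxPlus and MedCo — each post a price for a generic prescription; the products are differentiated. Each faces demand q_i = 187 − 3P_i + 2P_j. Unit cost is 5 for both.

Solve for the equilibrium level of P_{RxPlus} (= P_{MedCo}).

RxPlus's profit: π = (P_{RxPlus} − 5)(187 − 3P_{RxPlus} + 2P_{MedCo}).
∂π/∂P_{RxPlus} = 202 − 6P_{RxPlus} + 2P_{MedCo} = 0 ⇒ P_{RxPlus} = 101/3 + (1/3)P_{MedCo}.
The game is symmetric, so in equilibrium P_{MedCo} = P_{RxPlus}: the reaction function gives (2/3)P_{RxPlus} = 101/3, hence P_{RxPlus} = 50.5.

50.5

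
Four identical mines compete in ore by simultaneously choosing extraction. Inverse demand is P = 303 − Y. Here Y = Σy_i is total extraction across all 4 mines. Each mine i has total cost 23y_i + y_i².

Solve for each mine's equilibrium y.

A representative mine's profit is π_i = y_i(303 − Y) − 23y_i − y_i², with Y = y_i + Σ_{j≠i} y_j.
First-order condition: 280 − 4y_i − Σ_{j≠i} y_j = 0.
Imposing symmetry (y_j = y for all j) turns Σ_{j≠i} y_j into 3y, so 280 = 7y and y = 40.

40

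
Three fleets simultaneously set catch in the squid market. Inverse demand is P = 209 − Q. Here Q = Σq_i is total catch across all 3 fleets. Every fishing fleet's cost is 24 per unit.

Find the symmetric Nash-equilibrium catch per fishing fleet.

46.25

A representative fishing fleet's profit is π_i = q_i(209 − Q) − 24q_i, with Q = q_i + Σ_{j≠i} q_j.
First-order condition: 185 − 2q_i − Σ_{j≠i} q_j = 0.
Imposing symmetry (q_j = q for all j) turns Σ_{j≠i} q_j into 2q, so 185 = 4q and q = 46.25.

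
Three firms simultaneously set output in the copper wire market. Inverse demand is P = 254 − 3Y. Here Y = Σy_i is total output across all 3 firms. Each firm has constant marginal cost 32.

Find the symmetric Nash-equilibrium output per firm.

18.5

A representative firm's profit is π_i = y_i(254 − 3Y) − 32y_i, with Y = y_i + Σ_{j≠i} y_j.
First-order condition: 222 − 6y_i − 3Σ_{j≠i} y_j = 0.
With identical firms, set every y_j = y: then 222 − 6y − 6y = 0, i.e. y = 222/12 = 18.5.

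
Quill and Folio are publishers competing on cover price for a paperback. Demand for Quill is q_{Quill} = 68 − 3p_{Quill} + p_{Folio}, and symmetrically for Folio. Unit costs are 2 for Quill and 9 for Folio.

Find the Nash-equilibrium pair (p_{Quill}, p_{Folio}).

Quill's profit: π = (p_{Quill} − 2)(68 − 3p_{Quill} + p_{Folio}).
∂π/∂p_{Quill} = 74 − 6p_{Quill} + p_{Folio} = 0 ⇒ p_{Quill} = 37/3 + (1/6)p_{Folio}.
Similarly p_{Folio} = 95/6 + (1/6)p_{Quill}.
Substituting the second reaction function into the first: p_{Quill} = 37/3 + (1/6)(95/6 + (1/6)p_{Quill}), which gives (35/36)p_{Quill} = 539/36 ⇒ p_{Quill} = 15.4.
Then p_{Folio} = 95/6 + (1/6)·15.4 = 18.4.

15.4, 18.4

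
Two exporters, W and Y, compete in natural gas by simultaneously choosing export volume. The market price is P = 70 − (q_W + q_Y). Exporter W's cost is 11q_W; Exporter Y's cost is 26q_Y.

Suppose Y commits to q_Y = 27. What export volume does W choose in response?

Exporter W's profit: π = q_W(70 − (q_W + q_Y)) − 11q_W.
∂π/∂q_W = 59 − 2q_W − q_Y = 0, so q_W = 29.5 − 0.5q_Y.
At q_Y = 27: q_W = 29.5 − 0.5·27 = 16.

16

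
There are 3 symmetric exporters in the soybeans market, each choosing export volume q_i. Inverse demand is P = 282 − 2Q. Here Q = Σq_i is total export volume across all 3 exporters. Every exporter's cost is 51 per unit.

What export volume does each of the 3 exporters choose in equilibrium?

28.875

A representative exporter's profit is π_i = q_i(282 − 2Q) − 51q_i, with Q = q_i + Σ_{j≠i} q_j.
First-order condition: 231 − 4q_i − 2Σ_{j≠i} q_j = 0.
Imposing symmetry (q_j = q for all j) turns Σ_{j≠i} q_j into 2q, so 231 = 8q and q = 28.875.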